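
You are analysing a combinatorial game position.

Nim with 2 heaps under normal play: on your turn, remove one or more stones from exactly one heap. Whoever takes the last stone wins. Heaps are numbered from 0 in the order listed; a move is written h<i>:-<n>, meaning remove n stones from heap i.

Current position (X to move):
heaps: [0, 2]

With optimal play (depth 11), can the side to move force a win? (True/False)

X winning at [(0,2)]: True

ply 1, X at (0,2) | h1:-1=-1→(0,1); h1:-2=+1→(0,0)*
ply 2: (0,0) is terminal -1 (O); from (0,2) depth 11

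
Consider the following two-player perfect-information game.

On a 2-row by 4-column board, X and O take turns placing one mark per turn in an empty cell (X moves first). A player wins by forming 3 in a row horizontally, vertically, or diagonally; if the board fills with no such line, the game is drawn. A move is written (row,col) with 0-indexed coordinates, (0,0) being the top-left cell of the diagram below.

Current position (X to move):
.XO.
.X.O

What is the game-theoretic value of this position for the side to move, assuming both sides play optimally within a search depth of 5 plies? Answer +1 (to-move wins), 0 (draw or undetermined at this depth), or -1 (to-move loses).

ply 1, X at .XO./.X.O | (0,0)=+0→XXO./.X.O*; (0,3)=+0→.XOX/.X.O; (1,0)=+0→.XO./XX.O; (1,2)=+0→.XO./.XXO
ply 2, O at XXO./.X.O | (0,3)=+0→XXOO/.X.O*; (1,0)=+0→XXO./OX.O; (1,2)=+0→XXO./.XOO
ply 3, X at XXOO/.X.O | (1,0)=+0→XXOO/XX.O*; (1,2)=+0→XXOO/.XXO
ply 4, O at XXOO/XX.O | (1,2)=+0→XXOO/XXOO*
ply 5: XXOO/XXOO is terminal +0 (X); from .XO./.X.O depth 5

value(.XO./.X.O, X) = 0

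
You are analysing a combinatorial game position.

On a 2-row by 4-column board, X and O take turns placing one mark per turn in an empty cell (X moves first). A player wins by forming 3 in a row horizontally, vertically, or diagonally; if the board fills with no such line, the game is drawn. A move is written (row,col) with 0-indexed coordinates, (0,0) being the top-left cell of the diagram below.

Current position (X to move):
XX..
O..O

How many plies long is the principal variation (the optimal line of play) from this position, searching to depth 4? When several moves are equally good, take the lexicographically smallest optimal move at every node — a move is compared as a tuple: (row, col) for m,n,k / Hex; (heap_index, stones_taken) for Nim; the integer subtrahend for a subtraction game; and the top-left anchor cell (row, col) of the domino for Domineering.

[XX../O..O] X move#1: (0,2):+1/XXX./O..O*, (0,3):+0/XX.X/O..O, (1,1):+0/XX../OX.O, (1,2):+0/XX../O.XO
[XXX./O..O] end (terminal -1, O#2); searched XX../O..O to 4

PV length from [XX../O..O]: 1 ply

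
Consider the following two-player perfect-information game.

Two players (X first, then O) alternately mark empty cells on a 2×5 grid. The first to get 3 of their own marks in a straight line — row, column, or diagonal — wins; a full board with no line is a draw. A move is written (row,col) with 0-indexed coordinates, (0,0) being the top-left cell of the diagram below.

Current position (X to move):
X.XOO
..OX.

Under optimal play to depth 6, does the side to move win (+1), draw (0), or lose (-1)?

[X.XOO/..OX.] X move#1: (0,1):+1/XXXOO/..OX.*, (1,0):+0/X.XOO/X.OX., (1,1):+0/X.XOO/.XOX., (1,4):+0/X.XOO/..OXX
[XXXOO/..OX.] end (terminal -1, O#2); searched X.XOO/..OX. to 6

value(X.XOO/..OX., X) = +1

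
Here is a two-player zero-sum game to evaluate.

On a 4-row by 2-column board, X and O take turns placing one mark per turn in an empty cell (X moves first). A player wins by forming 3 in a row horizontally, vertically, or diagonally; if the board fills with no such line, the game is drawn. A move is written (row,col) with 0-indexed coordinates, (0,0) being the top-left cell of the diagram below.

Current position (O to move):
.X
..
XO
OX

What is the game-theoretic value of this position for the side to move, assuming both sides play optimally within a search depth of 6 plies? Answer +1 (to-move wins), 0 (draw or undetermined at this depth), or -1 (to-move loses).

value(.X/../XO/OX, O) = 0

ply 1, O at .X/../XO/OX | (0,0)=+0→OX/../XO/OX*; (1,0)=+0→.X/O./XO/OX; (1,1)=+0→.X/.O/XO/OX
ply 2, X at OX/../XO/OX | (1,0)=+0→OX/X./XO/OX*; (1,1)=+0→OX/.X/XO/OX
ply 3, O at OX/X./XO/OX | (1,1)=+0→OX/XO/XO/OX*
ply 4: OX/XO/XO/OX is terminal +0 (X); from .X/../XO/OX depth 6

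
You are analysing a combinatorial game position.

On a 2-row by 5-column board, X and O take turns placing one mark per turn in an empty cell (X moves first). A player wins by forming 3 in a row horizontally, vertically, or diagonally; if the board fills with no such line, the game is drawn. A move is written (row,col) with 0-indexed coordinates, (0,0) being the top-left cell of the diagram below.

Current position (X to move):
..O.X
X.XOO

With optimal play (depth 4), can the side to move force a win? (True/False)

X winning at [..O.X/X.XOO]: True

ply 1, X at ..O.X/X.XOO | (0,0)=+0→X.O.X/X.XOO; (0,1)=+0→.XO.X/X.XOO; (0,3)=+0→..OXX/X.XOO; (1,1)=+1→..O.X/XXXOO*
ply 2: ..O.X/XXXOO is terminal -1 (O); from ..O.X/X.XOO depth 4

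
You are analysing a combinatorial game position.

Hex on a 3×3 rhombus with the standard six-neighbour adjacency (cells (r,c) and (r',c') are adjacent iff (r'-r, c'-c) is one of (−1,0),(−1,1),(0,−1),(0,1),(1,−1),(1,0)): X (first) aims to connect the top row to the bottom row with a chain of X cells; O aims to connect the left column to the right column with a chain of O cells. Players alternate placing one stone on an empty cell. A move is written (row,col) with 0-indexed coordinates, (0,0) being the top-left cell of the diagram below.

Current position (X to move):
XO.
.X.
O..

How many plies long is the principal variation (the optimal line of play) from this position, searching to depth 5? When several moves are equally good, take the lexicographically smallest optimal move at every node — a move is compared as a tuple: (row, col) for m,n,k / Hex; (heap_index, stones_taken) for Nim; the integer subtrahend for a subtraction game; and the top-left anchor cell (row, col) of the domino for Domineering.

PV length from [XO./.X./O..]: 5 plies

[XO./.X./O..] X move#1: (0,2):-1/XOX/.X./O.., (1,0):-1/XO./XX./O.., (1,2):+1/XO./.XX/O..*, (2,1):+1/XO./.X./OX., (2,2):+1/XO./.X./O.X
[XO./.XX/O..] O move#2: (0,2):-1/XOO/.XX/O..*, (1,0):-1/XO./OXX/O.., (2,1):-1/XO./.XX/OO., (2,2):-1/XO./.XX/O.O
[XOO/.XX/O..] X move#3: (1,0):+1/XOO/XXX/O..*, (2,1):-1/XOO/.XX/OX., (2,2):-1/XOO/.XX/O.X
[XOO/XXX/O..] O move#4: (2,1):-1/XOO/XXX/OO.*, (2,2):-1/XOO/XXX/O.O
[XOO/XXX/OO.] X move#5: (2,2):+1/XOO/XXX/OOX*
[XOO/XXX/OOX] end (terminal -1, O#6); searched XO./.X./O.. to 5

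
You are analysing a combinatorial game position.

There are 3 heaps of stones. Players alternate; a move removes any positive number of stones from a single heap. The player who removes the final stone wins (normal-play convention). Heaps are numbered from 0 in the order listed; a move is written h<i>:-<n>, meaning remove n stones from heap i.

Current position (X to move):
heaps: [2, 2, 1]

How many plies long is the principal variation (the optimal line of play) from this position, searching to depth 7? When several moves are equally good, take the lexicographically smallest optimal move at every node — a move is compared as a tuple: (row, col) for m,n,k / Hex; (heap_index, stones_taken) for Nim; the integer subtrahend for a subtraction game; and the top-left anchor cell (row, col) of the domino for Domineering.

PV length from [(2,2,1)]: 5 plies

p1 X@[(2,2,1)]: h0:-1[(1,2,1)]-1 h0:-2[(0,2,1)]-1 h1:-1[(2,1,1)]-1 h1:-2[(2,0,1)]-1 h2:-1[(2,2,0)]+1*
p2 O@[(2,2,0)]: h0:-1[(1,2,0)]-1* h0:-2[(0,2,0)]-1 h1:-1[(2,1,0)]-1 h1:-2[(2,0,0)]-1
p3 X@[(1,2,0)]: h0:-1[(0,2,0)]-1 h1:-1[(1,1,0)]+1* h1:-2[(1,0,0)]-1
p4 O@[(1,1,0)]: h0:-1[(0,1,0)]-1* h1:-1[(1,0,0)]-1
p5 X@[(0,1,0)]: h1:-1[(0,0,0)]+1*
p6 O@[(0,0,0)] terminal -1; root [(2,2,1)] d7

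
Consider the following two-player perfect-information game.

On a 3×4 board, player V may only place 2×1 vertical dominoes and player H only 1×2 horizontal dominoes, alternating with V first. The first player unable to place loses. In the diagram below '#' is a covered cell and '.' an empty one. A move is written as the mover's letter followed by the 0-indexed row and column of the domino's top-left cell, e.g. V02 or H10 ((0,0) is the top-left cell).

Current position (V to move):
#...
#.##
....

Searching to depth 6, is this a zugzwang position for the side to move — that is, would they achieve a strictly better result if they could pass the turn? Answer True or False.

ply 1, V at #.../#.##/.... | V01=-1→##../####/....*; V11=-1→#.../####/.#..
ply 2, H at ##../####/.... | H02=+1→####/####/....*; H20=+1→##../####/##..; H21=+1→##../####/.##.; H22=+1→##../####/..##
ply 3: ####/####/.... is terminal -1 (V); from #.../#.##/.... depth 6
pass branch (H moves first from the same position):
  | ply 1, H at #.../#.##/.... | H01=+1→###./#.##/....*; H02=+1→#.##/#.##/....; H20=+1→#.../#.##/##..; H21=+1→#.../#.##/.##.; H22=+1→#.../#.##/..##
  | ply 2, V at ###./#.##/.... | V11=-1→###./####/.#..*
  | ply 3, H at ###./####/.#.. | H22=+1→###./####/.###*
  | ply 4: ###./####/.### is terminal -1 (V); from #.../#.##/.... depth 6
V moving scores -1; V passing scores -1

zugzwang(#.../#.##/...., V) = False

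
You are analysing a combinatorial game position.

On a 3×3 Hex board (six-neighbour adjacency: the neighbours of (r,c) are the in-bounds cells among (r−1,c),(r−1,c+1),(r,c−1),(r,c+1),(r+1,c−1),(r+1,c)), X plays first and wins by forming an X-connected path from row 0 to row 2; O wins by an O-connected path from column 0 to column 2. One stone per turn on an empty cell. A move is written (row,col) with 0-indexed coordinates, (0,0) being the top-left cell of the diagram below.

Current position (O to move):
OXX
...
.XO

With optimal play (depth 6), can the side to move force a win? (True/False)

ply 1, O at OXX/.../.XO | (1,0)=-1→OXX/O../.XO*; (1,1)=-1→OXX/.O./.XO; (1,2)=-1→OXX/..O/.XO; (2,0)=-1→OXX/.../OXO
ply 2, X at OXX/O../.XO | (1,1)=+1→OXX/OX./.XO*; (1,2)=+1→OXX/O.X/.XO; (2,0)=+1→OXX/O../XXO
ply 3: OXX/OX./.XO is terminal -1 (O); from OXX/.../.XO depth 6

O winning at [OXX/.../.XO]: False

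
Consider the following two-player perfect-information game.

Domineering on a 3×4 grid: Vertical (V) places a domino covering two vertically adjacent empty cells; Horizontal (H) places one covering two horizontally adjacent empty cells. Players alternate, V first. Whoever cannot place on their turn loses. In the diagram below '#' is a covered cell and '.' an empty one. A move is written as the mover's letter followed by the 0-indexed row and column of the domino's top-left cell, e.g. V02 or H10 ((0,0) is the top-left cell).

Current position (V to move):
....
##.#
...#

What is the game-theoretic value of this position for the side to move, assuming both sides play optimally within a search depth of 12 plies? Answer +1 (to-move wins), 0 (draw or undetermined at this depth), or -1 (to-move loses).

ply 1, V at ..../##.#/...# | V02=-1→..#./####/...#*; V12=-1→..../####/..##
ply 2, H at ..#./####/...# | H00=+1→###./####/...#*; H20=+1→..#./####/##.#; H21=+1→..#./####/.###
ply 3: ###./####/...# is terminal -1 (V); from ..../##.#/...# depth 12

value(..../##.#/...#, V) = -1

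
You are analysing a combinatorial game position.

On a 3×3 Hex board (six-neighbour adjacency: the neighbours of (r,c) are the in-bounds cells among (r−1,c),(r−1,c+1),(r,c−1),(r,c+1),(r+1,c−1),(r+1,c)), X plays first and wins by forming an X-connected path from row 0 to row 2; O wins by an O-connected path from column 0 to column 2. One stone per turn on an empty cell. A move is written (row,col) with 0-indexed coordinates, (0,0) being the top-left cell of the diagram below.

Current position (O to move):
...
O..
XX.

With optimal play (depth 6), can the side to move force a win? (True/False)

ply 1, O at .../O../XX. | (0,0)=-1→O../O../XX.; (0,1)=-1→.O./O../XX.; (0,2)=+1→..O/O../XX.*; (1,1)=+1→.../OO./XX.; (1,2)=-1→.../O.O/XX.; (2,2)=-1→.../O../XXO
ply 2, X at ..O/O../XX. | (0,0)=-1→X.O/O../XX.*; (0,1)=-1→.XO/O../XX.; (1,1)=-1→..O/OX./XX.; (1,2)=-1→..O/O.X/XX.; (2,2)=-1→..O/O../XXX
ply 3, O at X.O/O../XX. | (0,1)=+1→XOO/O../XX.*; (1,1)=+1→X.O/OO./XX.; (1,2)=+1→X.O/O.O/XX.; (2,2)=+1→X.O/O../XXO
ply 4: XOO/O../XX. is terminal -1 (X); from .../O../XX. depth 6

O winning at [.../O../XX.]: True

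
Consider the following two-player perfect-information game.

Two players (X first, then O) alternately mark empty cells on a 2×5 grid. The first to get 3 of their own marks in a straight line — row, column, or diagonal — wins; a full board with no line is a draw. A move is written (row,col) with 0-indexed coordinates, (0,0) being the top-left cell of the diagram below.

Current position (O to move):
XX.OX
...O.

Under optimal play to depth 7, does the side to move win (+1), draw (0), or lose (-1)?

value(XX.OX/...O., O) = 0

ply 1, O at XX.OX/...O. | (0,2)=+0→XXOOX/...O.*; (1,0)=-1→XX.OX/O..O.; (1,1)=-1→XX.OX/.O.O.; (1,2)=-1→XX.OX/..OO.; (1,4)=-1→XX.OX/...OO
ply 2, X at XXOOX/...O. | (1,0)=-1→XXOOX/X..O.; (1,1)=+0→XXOOX/.X.O.*; (1,2)=+0→XXOOX/..XO.; (1,4)=+0→XXOOX/...OX
ply 3, O at XXOOX/.X.O. | (1,0)=+0→XXOOX/OX.O.*; (1,2)=+0→XXOOX/.XOO.; (1,4)=+0→XXOOX/.X.OO
ply 4, X at XXOOX/OX.O. | (1,2)=+0→XXOOX/OXXO.*; (1,4)=+0→XXOOX/OX.OX
ply 5, O at XXOOX/OXXO. | (1,4)=+0→XXOOX/OXXOO*
ply 6: XXOOX/OXXOO is terminal +0 (X); from XX.OX/...O. depth 7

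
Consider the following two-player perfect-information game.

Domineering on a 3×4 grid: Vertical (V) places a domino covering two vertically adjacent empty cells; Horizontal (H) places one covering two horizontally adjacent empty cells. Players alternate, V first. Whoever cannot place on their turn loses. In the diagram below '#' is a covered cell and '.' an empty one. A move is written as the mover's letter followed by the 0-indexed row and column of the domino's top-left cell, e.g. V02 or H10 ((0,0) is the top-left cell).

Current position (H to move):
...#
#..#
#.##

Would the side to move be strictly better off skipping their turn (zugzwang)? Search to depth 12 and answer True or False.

zugzwang(...#/#..#/#.##, H) = False

[...#/#..#/#.##] H move#1: H00:-1/##.#/#..#/#.##, H01:-1/.###/#..#/#.##, H11:+1/...#/####/#.##*
[...#/####/#.##] end (terminal -1, V#2); searched ...#/#..#/#.## to 12
pass branch (V moves first from the same position):
  | [...#/#..#/#.##] V move#1: V01:+1/.#.#/##.#/#.##*, V02:+1/..##/#.##/#.##, V11:-1/...#/##.#/####
  | [.#.#/##.#/#.##] end (terminal -1, H#2); searched ...#/#..#/#.## to 12
H moving scores +1; H passing scores -1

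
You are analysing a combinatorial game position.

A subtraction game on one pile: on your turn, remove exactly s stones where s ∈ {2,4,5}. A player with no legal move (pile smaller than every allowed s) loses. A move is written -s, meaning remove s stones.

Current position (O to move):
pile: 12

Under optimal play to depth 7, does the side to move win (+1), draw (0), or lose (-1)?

value(12, O) = +1

[12] O move#1: -2:-1/10, -4:+1/8*, -5:+1/7
[8] X move#2: -2:-1/6*, -4:-1/4, -5:-1/3
[6] O move#3: -2:-1/4, -4:-1/2, -5:+1/1*
[1] end (terminal -1, X#4); searched 12 to 7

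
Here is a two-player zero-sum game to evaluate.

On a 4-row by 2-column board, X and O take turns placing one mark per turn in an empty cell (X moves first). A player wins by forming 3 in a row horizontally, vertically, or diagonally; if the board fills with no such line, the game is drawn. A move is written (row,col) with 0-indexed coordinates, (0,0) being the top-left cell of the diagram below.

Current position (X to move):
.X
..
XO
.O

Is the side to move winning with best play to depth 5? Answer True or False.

ply 1, X at .X/../XO/.O | (0,0)=-1→XX/../XO/.O; (1,0)=-1→.X/X./XO/.O; (1,1)=+0→.X/.X/XO/.O*; (3,0)=-1→.X/../XO/XO
ply 2, O at .X/.X/XO/.O | (0,0)=+0→OX/.X/XO/.O*; (1,0)=+0→.X/OX/XO/.O; (3,0)=+0→.X/.X/XO/OO
ply 3, X at OX/.X/XO/.O | (1,0)=+0→OX/XX/XO/.O*; (3,0)=+0→OX/.X/XO/XO
ply 4, O at OX/XX/XO/.O | (3,0)=+0→OX/XX/XO/OO*
ply 5: OX/XX/XO/OO is terminal +0 (X); from .X/../XO/.O depth 5

X winning at [.X/../XO/.O]: False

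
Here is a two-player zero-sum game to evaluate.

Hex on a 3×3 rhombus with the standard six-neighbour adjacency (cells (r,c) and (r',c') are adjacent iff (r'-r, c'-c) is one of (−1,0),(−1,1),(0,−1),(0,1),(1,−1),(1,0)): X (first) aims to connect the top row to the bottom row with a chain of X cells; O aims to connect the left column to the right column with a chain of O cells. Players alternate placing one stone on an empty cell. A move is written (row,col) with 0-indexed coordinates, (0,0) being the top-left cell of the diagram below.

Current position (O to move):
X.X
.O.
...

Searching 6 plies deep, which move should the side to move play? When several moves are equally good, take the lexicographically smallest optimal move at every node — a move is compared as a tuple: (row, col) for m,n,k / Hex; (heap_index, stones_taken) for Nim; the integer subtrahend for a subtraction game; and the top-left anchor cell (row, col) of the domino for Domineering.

ply 1, O at X.X/.O./... | (0,1)=-1→XOX/.O./...; (1,0)=-1→X.X/OO./...; (1,2)=+1→X.X/.OO/...*; (2,0)=-1→X.X/.O./O..; (2,1)=+1→X.X/.O./.O.; (2,2)=+1→X.X/.O./..O
ply 2, X at X.X/.OO/... | (0,1)=-1→XXX/.OO/...*; (1,0)=-1→X.X/XOO/...; (2,0)=-1→X.X/.OO/X..; (2,1)=-1→X.X/.OO/.X.; (2,2)=-1→X.X/.OO/..X
ply 3, O at XXX/.OO/... | (1,0)=+1→XXX/OOO/...*; (2,0)=+1→XXX/.OO/O..; (2,1)=+1→XXX/.OO/.O.; (2,2)=+1→XXX/.OO/..O
ply 4: XXX/OOO/... is terminal -1 (X); from X.X/.O./... depth 6

O's best at [X.X/.O./...]: (1,2)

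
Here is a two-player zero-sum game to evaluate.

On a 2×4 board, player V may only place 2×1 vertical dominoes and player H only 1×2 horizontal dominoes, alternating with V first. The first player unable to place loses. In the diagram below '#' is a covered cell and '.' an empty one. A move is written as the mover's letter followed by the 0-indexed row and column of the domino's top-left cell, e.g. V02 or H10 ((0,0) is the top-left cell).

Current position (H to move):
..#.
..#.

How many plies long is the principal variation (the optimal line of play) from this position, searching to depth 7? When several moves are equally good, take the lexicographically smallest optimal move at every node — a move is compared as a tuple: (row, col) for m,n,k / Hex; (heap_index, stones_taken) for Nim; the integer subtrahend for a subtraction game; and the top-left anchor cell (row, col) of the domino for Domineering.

PV length from [..#./..#.]: 3 plies

[..#./..#.] H move#1: H00:+1/###./..#.*, H10:+1/..#./###.
[###./..#.] V move#2: V03:-1/####/..##*
[####/..##] H move#3: H10:+1/####/####*
[####/####] end (terminal -1, V#4); searched ..#./..#. to 7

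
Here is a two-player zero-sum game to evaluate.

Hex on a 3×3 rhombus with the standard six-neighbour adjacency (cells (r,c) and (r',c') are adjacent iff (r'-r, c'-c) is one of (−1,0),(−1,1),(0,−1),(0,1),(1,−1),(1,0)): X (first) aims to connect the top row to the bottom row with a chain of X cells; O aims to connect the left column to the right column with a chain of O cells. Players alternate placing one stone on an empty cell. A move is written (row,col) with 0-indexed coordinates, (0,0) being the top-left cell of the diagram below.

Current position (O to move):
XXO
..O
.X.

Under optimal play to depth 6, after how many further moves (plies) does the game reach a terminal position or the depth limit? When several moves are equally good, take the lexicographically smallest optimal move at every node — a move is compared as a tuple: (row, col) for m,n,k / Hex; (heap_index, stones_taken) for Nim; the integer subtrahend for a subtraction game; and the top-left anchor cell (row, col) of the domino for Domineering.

PV length from [XXO/..O/.X.]: 3 plies

ply 1, O at XXO/..O/.X. | (1,0)=-1→XXO/O.O/.X.; (1,1)=+1→XXO/.OO/.X.*; (2,0)=-1→XXO/..O/OX.; (2,2)=-1→XXO/..O/.XO
ply 2, X at XXO/.OO/.X. | (1,0)=-1→XXO/XOO/.X.*; (2,0)=-1→XXO/.OO/XX.; (2,2)=-1→XXO/.OO/.XX
ply 3, O at XXO/XOO/.X. | (2,0)=+1→XXO/XOO/OX.*; (2,2)=-1→XXO/XOO/.XO
ply 4: XXO/XOO/OX. is terminal -1 (X); from XXO/..O/.X. depth 6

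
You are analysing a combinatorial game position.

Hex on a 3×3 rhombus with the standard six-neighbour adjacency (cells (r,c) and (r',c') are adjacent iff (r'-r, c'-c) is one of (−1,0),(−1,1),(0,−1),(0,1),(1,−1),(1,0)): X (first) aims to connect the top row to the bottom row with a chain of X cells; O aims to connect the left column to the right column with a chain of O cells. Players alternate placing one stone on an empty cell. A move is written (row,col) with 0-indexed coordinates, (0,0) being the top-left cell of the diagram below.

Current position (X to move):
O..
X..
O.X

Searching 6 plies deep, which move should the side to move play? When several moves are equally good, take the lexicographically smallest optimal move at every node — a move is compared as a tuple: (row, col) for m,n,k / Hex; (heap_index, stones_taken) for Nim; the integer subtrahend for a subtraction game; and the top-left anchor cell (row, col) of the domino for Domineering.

ply 1, X at O../X../O.X | (0,1)=-1→OX./X../O.X; (0,2)=-1→O.X/X../O.X; (1,1)=+1→O../XX./O.X*; (1,2)=-1→O../X.X/O.X; (2,1)=-1→O../X../OXX
ply 2, O at O../XX./O.X | (0,1)=-1→OO./XX./O.X*; (0,2)=-1→O.O/XX./O.X; (1,2)=-1→O../XXO/O.X; (2,1)=-1→O../XX./OOX
ply 3, X at OO./XX./O.X | (0,2)=+1→OOX/XX./O.X*; (1,2)=-1→OO./XXX/O.X; (2,1)=-1→OO./XX./OXX
ply 4, O at OOX/XX./O.X | (1,2)=-1→OOX/XXO/O.X*; (2,1)=-1→OOX/XX./OOX
ply 5, X at OOX/XXO/O.X | (2,1)=+1→OOX/XXO/OXX*
ply 6: OOX/XXO/OXX is terminal -1 (O); from O../X../O.X depth 6

X's best at [O../X../O.X]: (1,1)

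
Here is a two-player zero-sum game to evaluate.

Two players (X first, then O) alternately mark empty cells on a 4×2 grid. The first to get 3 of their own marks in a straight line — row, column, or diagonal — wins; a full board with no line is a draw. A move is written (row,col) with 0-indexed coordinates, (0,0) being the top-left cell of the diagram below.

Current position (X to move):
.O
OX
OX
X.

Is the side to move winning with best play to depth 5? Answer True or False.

X winning at [.O/OX/OX/X.]: True

[.O/OX/OX/X.] X move#1: (0,0):+0/XO/OX/OX/X., (3,1):+1/.O/OX/OX/XX*
[.O/OX/OX/XX] end (terminal -1, O#2); searched .O/OX/OX/X. to 5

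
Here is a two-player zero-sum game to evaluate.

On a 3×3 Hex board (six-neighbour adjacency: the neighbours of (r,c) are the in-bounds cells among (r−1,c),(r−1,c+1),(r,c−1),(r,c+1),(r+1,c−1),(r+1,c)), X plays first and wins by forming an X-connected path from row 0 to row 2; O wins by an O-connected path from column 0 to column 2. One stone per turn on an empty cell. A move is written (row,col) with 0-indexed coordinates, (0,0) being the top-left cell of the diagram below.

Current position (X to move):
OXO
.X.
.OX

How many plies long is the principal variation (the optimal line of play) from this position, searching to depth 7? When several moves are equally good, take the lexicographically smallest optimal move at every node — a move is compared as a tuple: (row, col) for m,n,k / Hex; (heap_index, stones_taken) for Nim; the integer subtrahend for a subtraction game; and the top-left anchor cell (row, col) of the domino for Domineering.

PV length from [OXO/.X./.OX]: 3 plies

p1 X@[OXO/.X./.OX]: (1,0)[OXO/XX./.OX]+1* (1,2)[OXO/.XX/.OX]+1 (2,0)[OXO/.X./XOX]+1
p2 O@[OXO/XX./.OX]: (1,2)[OXO/XXO/.OX]-1* (2,0)[OXO/XX./OOX]-1
p3 X@[OXO/XXO/.OX]: (2,0)[OXO/XXO/XOX]+1*
p4 O@[OXO/XXO/XOX] terminal -1; root [OXO/.X./.OX] d7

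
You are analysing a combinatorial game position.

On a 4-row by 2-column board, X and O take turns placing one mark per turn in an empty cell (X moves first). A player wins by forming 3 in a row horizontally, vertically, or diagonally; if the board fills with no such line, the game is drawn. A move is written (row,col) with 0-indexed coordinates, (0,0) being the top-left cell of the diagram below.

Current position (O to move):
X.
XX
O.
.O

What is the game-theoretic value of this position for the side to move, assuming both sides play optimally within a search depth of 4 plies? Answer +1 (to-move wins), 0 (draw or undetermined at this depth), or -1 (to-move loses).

[X./XX/O./.O] O move#1: (0,1):+0/XO/XX/O./.O*, (2,1):+0/X./XX/OO/.O, (3,0):+0/X./XX/O./OO
[XO/XX/O./.O] X move#2: (2,1):+0/XO/XX/OX/.O*, (3,0):+0/XO/XX/O./XO
[XO/XX/OX/.O] O move#3: (3,0):+0/XO/XX/OX/OO*
[XO/XX/OX/OO] end (terminal +0, X#4); searched X./XX/O./.O to 4

value(X./XX/O./.O, O) = 0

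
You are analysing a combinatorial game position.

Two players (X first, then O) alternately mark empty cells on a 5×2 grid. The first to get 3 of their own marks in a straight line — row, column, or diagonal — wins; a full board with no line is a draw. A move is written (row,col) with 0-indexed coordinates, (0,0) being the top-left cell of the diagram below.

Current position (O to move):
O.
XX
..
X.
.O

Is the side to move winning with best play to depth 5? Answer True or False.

O winning at [O./XX/../X./.O]: False

ply 1, O at O./XX/../X./.O | (0,1)=-1→OO/XX/../X./.O*; (2,0)=-1→O./XX/O./X./.O; (2,1)=-1→O./XX/.O/X./.O; (3,1)=-1→O./XX/../XO/.O; (4,0)=-1→O./XX/../X./OO
ply 2, X at OO/XX/../X./.O | (2,0)=+1→OO/XX/X./X./.O*; (2,1)=+1→OO/XX/.X/X./.O; (3,1)=+1→OO/XX/../XX/.O; (4,0)=+0→OO/XX/../X./XO
ply 3: OO/XX/X./X./.O is terminal -1 (O); from O./XX/../X./.O depth 5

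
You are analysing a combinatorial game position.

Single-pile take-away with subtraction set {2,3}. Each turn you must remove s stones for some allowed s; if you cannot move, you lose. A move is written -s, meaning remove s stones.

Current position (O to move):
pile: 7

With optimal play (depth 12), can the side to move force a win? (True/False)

[7] O move#1: -2:+1/5*, -3:-1/4
[5] X move#2: -2:-1/3*, -3:-1/2
[3] O move#3: -2:+1/1*, -3:+1/0
[1] end (terminal -1, X#4); searched 7 to 12

O winning at [7]: True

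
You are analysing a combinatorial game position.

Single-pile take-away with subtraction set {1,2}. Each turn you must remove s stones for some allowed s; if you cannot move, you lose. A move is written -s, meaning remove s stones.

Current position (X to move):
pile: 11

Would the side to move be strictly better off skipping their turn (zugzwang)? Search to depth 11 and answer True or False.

[11] X move#1: -1:-1/10, -2:+1/9*
[9] O move#2: -1:-1/8*, -2:-1/7
[8] X move#3: -1:-1/7, -2:+1/6*
[6] O move#4: -1:-1/5*, -2:-1/4
[5] X move#5: -1:-1/4, -2:+1/3*
[3] O move#6: -1:-1/2*, -2:-1/1
[2] X move#7: -1:-1/1, -2:+1/0*
[0] end (terminal -1, O#8); searched 11 to 11
if X skipped the turn, O would face:
~ [11] O move#1: -1:-1/10, -2:+1/9*
~ [9] X move#2: -1:-1/8*, -2:-1/7
~ [8] O move#3: -1:-1/7, -2:+1/6*
~ [6] X move#4: -1:-1/5*, -2:-1/4
~ [5] O move#5: -1:-1/4, -2:+1/3*
~ [3] X move#6: -1:-1/2*, -2:-1/1
~ [2] O move#7: -1:-1/1, -2:+1/0*
~ [0] end (terminal -1, X#8); searched 11 to 11
compare (X): move=+1 vs pass=-1

zugzwang(11, X) = False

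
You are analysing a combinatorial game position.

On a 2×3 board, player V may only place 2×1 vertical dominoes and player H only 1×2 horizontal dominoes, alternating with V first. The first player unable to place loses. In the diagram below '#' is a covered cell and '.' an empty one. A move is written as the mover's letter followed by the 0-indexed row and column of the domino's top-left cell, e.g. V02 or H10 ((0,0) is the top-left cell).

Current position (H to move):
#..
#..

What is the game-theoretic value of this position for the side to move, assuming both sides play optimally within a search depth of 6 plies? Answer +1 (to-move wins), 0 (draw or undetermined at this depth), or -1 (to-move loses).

ply 1, H at #../#.. | H01=+1→###/#..*; H11=+1→#../###
ply 2: ###/#.. is terminal -1 (V); from #../#.. depth 6

value(#../#.., H) = +1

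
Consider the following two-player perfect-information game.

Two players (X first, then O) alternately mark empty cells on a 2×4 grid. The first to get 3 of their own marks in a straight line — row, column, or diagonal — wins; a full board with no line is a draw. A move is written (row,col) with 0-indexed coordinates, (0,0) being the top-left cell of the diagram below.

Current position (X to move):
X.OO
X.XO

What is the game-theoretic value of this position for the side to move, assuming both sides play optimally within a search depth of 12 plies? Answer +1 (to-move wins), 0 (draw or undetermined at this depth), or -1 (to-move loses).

ply 1, X at X.OO/X.XO | (0,1)=+0→XXOO/X.XO; (1,1)=+1→X.OO/XXXO*
ply 2: X.OO/XXXO is terminal -1 (O); from X.OO/X.XO depth 12

value(X.OO/X.XO, X) = +1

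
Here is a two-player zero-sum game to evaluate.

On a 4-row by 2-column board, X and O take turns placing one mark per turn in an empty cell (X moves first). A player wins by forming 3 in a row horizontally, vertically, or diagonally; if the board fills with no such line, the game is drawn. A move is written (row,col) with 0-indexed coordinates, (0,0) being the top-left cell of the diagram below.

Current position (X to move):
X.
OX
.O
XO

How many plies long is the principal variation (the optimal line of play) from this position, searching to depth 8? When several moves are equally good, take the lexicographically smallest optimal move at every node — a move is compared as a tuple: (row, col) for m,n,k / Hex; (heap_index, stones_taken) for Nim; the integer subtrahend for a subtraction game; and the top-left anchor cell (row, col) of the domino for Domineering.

PV length from [X./OX/.O/XO]: 2 plies

ply 1, X at X./OX/.O/XO | (0,1)=+0→XX/OX/.O/XO*; (2,0)=+0→X./OX/XO/XO
ply 2, O at XX/OX/.O/XO | (2,0)=+0→XX/OX/OO/XO*
ply 3: XX/OX/OO/XO is terminal +0 (X); from X./OX/.O/XO depth 8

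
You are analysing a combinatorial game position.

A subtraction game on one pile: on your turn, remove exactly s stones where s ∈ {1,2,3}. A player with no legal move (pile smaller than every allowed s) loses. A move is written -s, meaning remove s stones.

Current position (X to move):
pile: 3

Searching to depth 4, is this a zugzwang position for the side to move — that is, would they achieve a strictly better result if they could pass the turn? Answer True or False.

zugzwang(3, X) = False

ply 1, X at 3 | -1=-1→2; -2=-1→1; -3=+1→0*
ply 2: 0 is terminal -1 (O); from 3 depth 4
suppose X passes — search the same position with O to move:
pass> ply 1, O at 3 | -1=-1→2; -2=-1→1; -3=+1→0*
pass> ply 2: 0 is terminal -1 (X); from 3 depth 4
for X: play +1, pass -1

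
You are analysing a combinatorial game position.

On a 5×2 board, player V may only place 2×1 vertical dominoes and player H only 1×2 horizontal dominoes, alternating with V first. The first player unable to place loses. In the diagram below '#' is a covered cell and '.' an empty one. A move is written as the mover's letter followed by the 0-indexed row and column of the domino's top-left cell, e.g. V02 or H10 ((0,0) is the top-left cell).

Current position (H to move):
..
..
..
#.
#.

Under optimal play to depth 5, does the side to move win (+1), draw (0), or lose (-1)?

[../../../#./#.] H move#1: H00:-1/##/../../#./#., H10:+1/../##/../#./#.*, H20:-1/../../##/#./#.
[../##/../#./#.] V move#2: V21:-1/../##/.#/##/#.*, V31:-1/../##/../##/##
[../##/.#/##/#.] H move#3: H00:+1/##/##/.#/##/#.*
[##/##/.#/##/#.] end (terminal -1, V#4); searched ../../../#./#. to 5

value(../../../#./#., H) = +1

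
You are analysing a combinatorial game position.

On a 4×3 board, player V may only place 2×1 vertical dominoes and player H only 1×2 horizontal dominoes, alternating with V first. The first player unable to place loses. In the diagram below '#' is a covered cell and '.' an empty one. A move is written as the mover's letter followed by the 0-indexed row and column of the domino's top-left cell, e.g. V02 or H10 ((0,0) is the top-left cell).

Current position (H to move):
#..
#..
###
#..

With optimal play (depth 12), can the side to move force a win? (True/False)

H winning at [#../#../###/#..]: True

p1 H@[#../#../###/#..]: H01[###/#../###/#..]+1* H11[#../###/###/#..]+1 H31[#../#../###/###]-1
p2 V@[###/#../###/#..] terminal -1; root [#../#../###/#..] d12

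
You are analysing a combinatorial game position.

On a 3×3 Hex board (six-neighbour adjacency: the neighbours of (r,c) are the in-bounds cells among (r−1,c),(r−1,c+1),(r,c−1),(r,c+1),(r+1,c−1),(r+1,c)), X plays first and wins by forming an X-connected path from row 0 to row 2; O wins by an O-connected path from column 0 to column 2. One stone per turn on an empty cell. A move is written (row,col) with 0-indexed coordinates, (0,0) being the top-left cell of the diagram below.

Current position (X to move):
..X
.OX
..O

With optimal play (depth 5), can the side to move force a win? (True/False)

X winning at [..X/.OX/..O]: True

ply 1, X at ..X/.OX/..O | (0,0)=-1→X.X/.OX/..O; (0,1)=-1→.XX/.OX/..O; (1,0)=+1→..X/XOX/..O*; (2,0)=+1→..X/.OX/X.O; (2,1)=+1→..X/.OX/.XO
ply 2, O at ..X/XOX/..O | (0,0)=-1→O.X/XOX/..O*; (0,1)=-1→.OX/XOX/..O; (2,0)=-1→..X/XOX/O.O; (2,1)=-1→..X/XOX/.OO
ply 3, X at O.X/XOX/..O | (0,1)=+1→OXX/XOX/..O*; (2,0)=+1→O.X/XOX/X.O; (2,1)=+1→O.X/XOX/.XO
ply 4, O at OXX/XOX/..O | (2,0)=-1→OXX/XOX/O.O*; (2,1)=-1→OXX/XOX/.OO
ply 5, X at OXX/XOX/O.O | (2,1)=+1→OXX/XOX/OXO*
ply 6: OXX/XOX/OXO is terminal -1 (O); from ..X/.OX/..O depth 5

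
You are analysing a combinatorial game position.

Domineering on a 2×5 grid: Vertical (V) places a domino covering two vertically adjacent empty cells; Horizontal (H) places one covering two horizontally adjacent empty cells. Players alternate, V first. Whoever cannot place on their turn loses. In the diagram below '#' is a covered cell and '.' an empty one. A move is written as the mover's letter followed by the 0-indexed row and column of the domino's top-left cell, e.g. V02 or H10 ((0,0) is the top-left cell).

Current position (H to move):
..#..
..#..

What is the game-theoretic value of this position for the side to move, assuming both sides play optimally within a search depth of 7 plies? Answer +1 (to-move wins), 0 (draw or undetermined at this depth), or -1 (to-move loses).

p1 H@[..#../..#..]: H00[###../..#..]-1* H03[..###/..#..]-1 H10[..#../###..]-1 H13[..#../..###]-1
p2 V@[###../..#..]: V03[####./..##.]+1* V04[###.#/..#.#]+1
p3 H@[####./..##.]: H10[####./####.]-1*
p4 V@[####./####.]: V04[#####/#####]+1*
p5 H@[#####/#####] terminal -1; root [..#../..#..] d7

value(..#../..#.., H) = -1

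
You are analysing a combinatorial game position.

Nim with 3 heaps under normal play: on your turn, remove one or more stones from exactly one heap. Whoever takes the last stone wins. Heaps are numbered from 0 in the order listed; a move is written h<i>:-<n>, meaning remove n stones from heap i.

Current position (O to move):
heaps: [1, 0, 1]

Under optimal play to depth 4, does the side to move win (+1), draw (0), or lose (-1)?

value((1,0,1), O) = -1

p1 O@[(1,0,1)]: h0:-1[(0,0,1)]-1* h2:-1[(1,0,0)]-1
p2 X@[(0,0,1)]: h2:-1[(0,0,0)]+1*
p3 O@[(0,0,0)] terminal -1; root [(1,0,1)] d4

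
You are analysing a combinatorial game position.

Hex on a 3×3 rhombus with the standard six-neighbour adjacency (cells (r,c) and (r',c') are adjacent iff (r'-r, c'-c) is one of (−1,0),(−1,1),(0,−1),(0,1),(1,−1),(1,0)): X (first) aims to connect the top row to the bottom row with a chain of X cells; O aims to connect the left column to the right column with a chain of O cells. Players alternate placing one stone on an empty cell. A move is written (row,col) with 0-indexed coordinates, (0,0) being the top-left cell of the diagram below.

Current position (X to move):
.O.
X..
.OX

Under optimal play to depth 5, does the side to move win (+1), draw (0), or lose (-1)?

value(.O./X../.OX, X) = +1

p1 X@[.O./X../.OX]: (0,0)[XO./X../.OX]+1* (0,2)[.OX/X../.OX]+1 (1,1)[.O./XX./.OX]+1 (1,2)[.O./X.X/.OX]+1 (2,0)[.O./X../XOX]+1
p2 O@[XO./X../.OX]: (0,2)[XOO/X../.OX]-1* (1,1)[XO./XO./.OX]-1 (1,2)[XO./X.O/.OX]-1 (2,0)[XO./X../OOX]-1
p3 X@[XOO/X../.OX]: (1,1)[XOO/XX./.OX]+1* (1,2)[XOO/X.X/.OX]+1 (2,0)[XOO/X../XOX]+1
p4 O@[XOO/XX./.OX]: (1,2)[XOO/XXO/.OX]-1* (2,0)[XOO/XX./OOX]-1
p5 X@[XOO/XXO/.OX]: (2,0)[XOO/XXO/XOX]+1*
p6 O@[XOO/XXO/XOX] terminal -1; root [.O./X../.OX] d5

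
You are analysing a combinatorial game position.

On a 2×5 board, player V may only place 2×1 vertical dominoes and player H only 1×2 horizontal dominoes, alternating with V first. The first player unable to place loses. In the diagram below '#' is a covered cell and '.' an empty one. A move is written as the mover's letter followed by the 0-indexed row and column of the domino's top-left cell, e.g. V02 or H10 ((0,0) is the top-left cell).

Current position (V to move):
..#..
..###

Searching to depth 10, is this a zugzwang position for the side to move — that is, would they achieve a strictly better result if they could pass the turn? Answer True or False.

zugzwang(..#../..###, V) = False

p1 V@[..#../..###]: V00[#.#../#.###]+1* V01[.##../.####]+1
p2 H@[#.#../#.###]: H03[#.###/#.###]-1*
p3 V@[#.###/#.###]: V01[#####/#####]+1*
p4 H@[#####/#####] terminal -1; root [..#../..###] d10
if V skipped the turn, H would face:
~ p1 H@[..#../..###]: H00[###../..###]+1* H03[..###/..###]-1 H10[..#../#####]+1
~ p2 V@[###../..###] terminal -1; root [..#../..###] d10
compare (V): move=+1 vs pass=-1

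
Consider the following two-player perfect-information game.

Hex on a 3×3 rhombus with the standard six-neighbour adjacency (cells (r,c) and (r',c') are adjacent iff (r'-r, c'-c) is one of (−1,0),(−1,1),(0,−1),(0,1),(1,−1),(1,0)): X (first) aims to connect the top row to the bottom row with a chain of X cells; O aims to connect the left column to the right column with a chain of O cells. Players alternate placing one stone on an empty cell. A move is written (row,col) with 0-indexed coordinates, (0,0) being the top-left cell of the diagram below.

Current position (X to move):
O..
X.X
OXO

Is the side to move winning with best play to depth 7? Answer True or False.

[O../X.X/OXO] X move#1: (0,1):+1/OX./X.X/OXO*, (0,2):+1/O.X/X.X/OXO, (1,1):+1/O../XXX/OXO
[OX./X.X/OXO] O move#2: (0,2):-1/OXO/X.X/OXO*, (1,1):-1/OX./XOX/OXO
[OXO/X.X/OXO] X move#3: (1,1):+1/OXO/XXX/OXO*
[OXO/XXX/OXO] end (terminal -1, O#4); searched O../X.X/OXO to 7

X winning at [O../X.X/OXO]: True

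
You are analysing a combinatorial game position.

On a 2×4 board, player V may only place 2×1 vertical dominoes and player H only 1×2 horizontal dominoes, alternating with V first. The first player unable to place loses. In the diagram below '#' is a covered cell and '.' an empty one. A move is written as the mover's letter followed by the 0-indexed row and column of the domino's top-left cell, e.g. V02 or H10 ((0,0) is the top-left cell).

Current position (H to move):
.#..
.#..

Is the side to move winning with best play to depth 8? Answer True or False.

p1 H@[.#../.#..]: H02[.###/.#..]+1* H12[.#../.###]+1
p2 V@[.###/.#..]: V00[####/##..]-1*
p3 H@[####/##..]: H12[####/####]+1*
p4 V@[####/####] terminal -1; root [.#../.#..] d8

H winning at [.#../.#..]: True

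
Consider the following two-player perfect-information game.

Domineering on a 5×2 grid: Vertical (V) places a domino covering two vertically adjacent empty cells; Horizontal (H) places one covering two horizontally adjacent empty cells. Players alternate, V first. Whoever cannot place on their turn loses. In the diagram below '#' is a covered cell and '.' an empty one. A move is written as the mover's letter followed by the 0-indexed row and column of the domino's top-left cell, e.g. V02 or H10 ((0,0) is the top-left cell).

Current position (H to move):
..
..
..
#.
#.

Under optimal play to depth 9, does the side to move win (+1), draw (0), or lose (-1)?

value(../../../#./#., H) = +1

[../../../#./#.] H move#1: H00:-1/##/../../#./#., H10:+1/../##/../#./#.*, H20:-1/../../##/#./#.
[../##/../#./#.] V move#2: V21:-1/../##/.#/##/#.*, V31:-1/../##/../##/##
[../##/.#/##/#.] H move#3: H00:+1/##/##/.#/##/#.*
[##/##/.#/##/#.] end (terminal -1, V#4); searched ../../../#./#. to 9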